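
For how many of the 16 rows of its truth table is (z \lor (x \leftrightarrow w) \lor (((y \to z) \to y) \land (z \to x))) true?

14

x | y | z | w | φ
- | - | - | - | -
1 | 1 | 1 | 1 | 1
1 | 1 | 1 | 0 | 1
1 | 1 | 0 | 1 | 1
1 | 1 | 0 | 0 | 1
1 | 0 | 1 | 1 | 1
1 | 0 | 1 | 0 | 1
1 | 0 | 0 | 1 | 1
1 | 0 | 0 | 0 | 0
0 | 1 | 1 | 1 | 1
0 | 1 | 1 | 0 | 1
0 | 1 | 0 | 1 | 1
0 | 1 | 0 | 0 | 1
0 | 0 | 1 | 1 | 1
0 | 0 | 1 | 0 | 1
0 | 0 | 0 | 1 | 0
0 | 0 | 0 | 0 | 1
The formula is true on 14 of the 16 rows.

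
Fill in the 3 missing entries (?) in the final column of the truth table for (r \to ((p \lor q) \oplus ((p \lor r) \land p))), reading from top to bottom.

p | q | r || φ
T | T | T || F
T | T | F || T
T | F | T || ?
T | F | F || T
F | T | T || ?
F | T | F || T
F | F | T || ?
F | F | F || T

Row p=T, q=F, r=T: ((p \lor q) \oplus ((p \lor r) \land p)) = F, so the formula = F.
Row p=F, q=T, r=T: ((p \lor q) \oplus ((p \lor r) \land p)) = T, so the formula = T.
Row p=F, q=F, r=T: ((p \lor q) \oplus ((p \lor r) \land p)) = F, so the formula = F.

F, T, F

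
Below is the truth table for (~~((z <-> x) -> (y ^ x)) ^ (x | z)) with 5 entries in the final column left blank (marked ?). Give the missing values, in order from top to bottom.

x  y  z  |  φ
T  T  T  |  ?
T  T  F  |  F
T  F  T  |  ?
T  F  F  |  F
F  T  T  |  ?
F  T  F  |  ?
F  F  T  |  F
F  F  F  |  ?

T, F, F, T, F

Row x=T, y=T, z=T: ~~((z <-> x) -> (y ^ x)) = F, (x | z) = T, so the formula = T.
Row x=T, y=F, z=T: ~~((z <-> x) -> (y ^ x)) = T, (x | z) = T, so the formula = F.
Row x=F, y=T, z=T: ~~((z <-> x) -> (y ^ x)) = T, (x | z) = T, so the formula = F.
Row x=F, y=T, z=F: ~~((z <-> x) -> (y ^ x)) = T, (x | z) = F, so the formula = T.
Row x=F, y=F, z=F: ~~((z <-> x) -> (y ^ x)) = F, (x | z) = F, so the formula = F.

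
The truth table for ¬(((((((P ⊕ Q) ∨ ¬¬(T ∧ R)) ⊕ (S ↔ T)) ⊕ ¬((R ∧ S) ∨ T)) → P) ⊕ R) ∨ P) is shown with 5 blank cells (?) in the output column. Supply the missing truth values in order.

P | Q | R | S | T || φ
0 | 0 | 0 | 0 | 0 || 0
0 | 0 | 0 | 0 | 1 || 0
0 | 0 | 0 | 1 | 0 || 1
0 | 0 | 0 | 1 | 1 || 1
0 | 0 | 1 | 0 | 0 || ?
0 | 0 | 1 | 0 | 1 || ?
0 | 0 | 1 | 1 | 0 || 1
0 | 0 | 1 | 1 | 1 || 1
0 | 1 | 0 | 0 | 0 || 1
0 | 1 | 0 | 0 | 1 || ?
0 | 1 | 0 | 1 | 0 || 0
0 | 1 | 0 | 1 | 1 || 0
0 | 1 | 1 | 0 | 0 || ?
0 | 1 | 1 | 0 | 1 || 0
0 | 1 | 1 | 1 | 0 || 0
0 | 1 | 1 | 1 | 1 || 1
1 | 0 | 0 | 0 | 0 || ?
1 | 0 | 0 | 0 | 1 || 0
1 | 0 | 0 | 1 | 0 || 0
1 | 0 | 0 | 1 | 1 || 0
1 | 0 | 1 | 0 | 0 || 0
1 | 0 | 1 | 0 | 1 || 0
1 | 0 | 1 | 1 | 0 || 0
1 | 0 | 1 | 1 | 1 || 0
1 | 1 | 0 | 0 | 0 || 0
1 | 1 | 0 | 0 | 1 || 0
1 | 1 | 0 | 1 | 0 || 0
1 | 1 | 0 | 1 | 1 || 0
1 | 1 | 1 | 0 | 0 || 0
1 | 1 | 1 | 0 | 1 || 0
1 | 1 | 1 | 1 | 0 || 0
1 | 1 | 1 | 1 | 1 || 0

1, 0, 1, 0, 0

Row P=0, Q=0, R=1, S=0, T=0: ((((((P ⊕ Q) ∨ ¬¬(T ∧ R)) ⊕ (S ↔ T)) ⊕ ¬((R ∧ S) ∨ T)) → P) ⊕ R) = 0, (((((((P ⊕ Q) ∨ ¬¬(T ∧ R)) ⊕ (S ↔ T)) ⊕ ¬((R ∧ S) ∨ T)) → P) ⊕ R) ∨ P) = 0, so the formula = 1.
Row P=0, Q=0, R=1, S=0, T=1: ((((((P ⊕ Q) ∨ ¬¬(T ∧ R)) ⊕ (S ↔ T)) ⊕ ¬((R ∧ S) ∨ T)) → P) ⊕ R) = 1, (((((((P ⊕ Q) ∨ ¬¬(T ∧ R)) ⊕ (S ↔ T)) ⊕ ¬((R ∧ S) ∨ T)) → P) ⊕ R) ∨ P) = 1, so the formula = 0.
Row P=0, Q=1, R=0, S=0, T=1: ((((((P ⊕ Q) ∨ ¬¬(T ∧ R)) ⊕ (S ↔ T)) ⊕ ¬((R ∧ S) ∨ T)) → P) ⊕ R) = 0, (((((((P ⊕ Q) ∨ ¬¬(T ∧ R)) ⊕ (S ↔ T)) ⊕ ¬((R ∧ S) ∨ T)) → P) ⊕ R) ∨ P) = 0, so the formula = 1.
Row P=0, Q=1, R=1, S=0, T=0: ((((((P ⊕ Q) ∨ ¬¬(T ∧ R)) ⊕ (S ↔ T)) ⊕ ¬((R ∧ S) ∨ T)) → P) ⊕ R) = 1, (((((((P ⊕ Q) ∨ ¬¬(T ∧ R)) ⊕ (S ↔ T)) ⊕ ¬((R ∧ S) ∨ T)) → P) ⊕ R) ∨ P) = 1, so the formula = 0.
Row P=1, Q=0, R=0, S=0, T=0: ((((((P ⊕ Q) ∨ ¬¬(T ∧ R)) ⊕ (S ↔ T)) ⊕ ¬((R ∧ S) ∨ T)) → P) ⊕ R) = 1, (((((((P ⊕ Q) ∨ ¬¬(T ∧ R)) ⊕ (S ↔ T)) ⊕ ¬((R ∧ S) ∨ T)) → P) ⊕ R) ∨ P) = 1, so the formula = 0.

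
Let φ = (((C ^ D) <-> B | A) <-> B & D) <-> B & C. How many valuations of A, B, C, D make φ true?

  A   |   B   |   C   |   D   |   φ  
----- | ----- | ----- | ----- | -----
False | False | False | False |  True
False | False | False |  True | False
False | False |  True | False | False
False | False |  True |  True |  True
False |  True | False | False | False
False |  True | False |  True | False
False |  True |  True | False | False
False |  True |  True |  True | False
 True | False | False | False | False
 True | False | False |  True |  True
 True | False |  True | False |  True
 True | False |  True |  True | False
 True |  True | False | False | False
 True |  True | False |  True | False
 True |  True |  True | False | False
 True |  True |  True |  True | False
The formula is true on 4 of the 16 rows.

4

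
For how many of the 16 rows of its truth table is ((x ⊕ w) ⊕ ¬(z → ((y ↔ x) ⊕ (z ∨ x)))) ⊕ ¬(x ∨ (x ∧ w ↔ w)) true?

6

x  y  z  w  |  φ
F  F  F  F  |  F
F  F  F  T  |  F
F  F  T  F  |  T
F  F  T  T  |  T
F  T  F  F  |  F
F  T  F  T  |  F
F  T  T  F  |  F
F  T  T  T  |  F
T  F  F  F  |  T
T  F  F  T  |  F
T  F  T  F  |  T
T  F  T  T  |  F
T  T  F  F  |  T
T  T  F  T  |  F
T  T  T  F  |  F
T  T  T  T  |  T
The formula is true on 6 of the 16 rows.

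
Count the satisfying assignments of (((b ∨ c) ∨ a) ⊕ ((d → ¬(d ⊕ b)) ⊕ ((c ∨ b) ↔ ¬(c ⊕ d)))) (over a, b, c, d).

a  b  c  d  |  (b ∨ c)  ((b ∨ c) ∨ a)  (d ⊕ b)  ¬(d ⊕ b)  (d → ¬(d ⊕ b))  (c ∨ b)  (c ⊕ d)  ¬(c ⊕ d)  ((c ∨ b) ↔ ¬(c ⊕ d))  φ
T  T  T  T  |     T           T           F        T            T            T        F        T               T            T
T  T  T  F  |     T           T           T        F            T            T        T        F               F            F
T  T  F  T  |     T           T           F        T            T            T        T        F               F            F
T  T  F  F  |     T           T           T        F            T            T        F        T               T            T
T  F  T  T  |     T           T           T        F            F            T        F        T               T            F
T  F  T  F  |     T           T           F        T            T            T        T        F               F            F
T  F  F  T  |     F           T           T        F            F            F        T        F               T            F
T  F  F  F  |     F           T           F        T            T            F        F        T               F            F
F  T  T  T  |     T           T           F        T            T            T        F        T               T            T
F  T  T  F  |     T           T           T        F            T            T        T        F               F            F
F  T  F  T  |     T           T           F        T            T            T        T        F               F            F
F  T  F  F  |     T           T           T        F            T            T        F        T               T            T
F  F  T  T  |     T           T           T        F            F            T        F        T               T            F
F  F  T  F  |     T           T           F        T            T            T        T        F               F            F
F  F  F  T  |     F           F           T        F            F            F        T        F               T            T
F  F  F  F  |     F           F           F        T            T            F        F        T               F            T
The formula is true on 6 of the 16 rows.

6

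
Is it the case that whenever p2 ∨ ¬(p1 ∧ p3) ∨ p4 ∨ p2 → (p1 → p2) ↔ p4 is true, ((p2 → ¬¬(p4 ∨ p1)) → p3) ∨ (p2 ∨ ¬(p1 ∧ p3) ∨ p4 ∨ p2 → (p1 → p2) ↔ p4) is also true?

yes

p1  p2  p3  p4  |  φ  ψ
T   T   T   T   |  T  T
T   T   T   F   |  F  T
T   T   F   T   |  T  T
T   T   F   F   |  F  F
T   F   T   T   |  F  T
T   F   T   F   |  F  T
T   F   F   T   |  F  F
T   F   F   F   |  T  T
F   T   T   T   |  T  T
F   T   T   F   |  F  T
F   T   F   T   |  T  T
F   T   F   F   |  F  T
F   F   T   T   |  T  T
F   F   T   F   |  F  T
F   F   F   T   |  T  T
F   F   F   F   |  F  F
In every row where φ is true, ψ is also true, so φ ⊨ ψ.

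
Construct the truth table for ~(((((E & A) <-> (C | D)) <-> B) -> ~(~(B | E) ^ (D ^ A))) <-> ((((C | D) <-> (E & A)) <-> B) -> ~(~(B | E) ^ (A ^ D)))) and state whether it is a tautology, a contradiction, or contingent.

contradiction

  A   |   B   |   C   |   D   |   E   |   φ  
----- | ----- | ----- | ----- | ----- | -----
 True |  True |  True |  True |  True | False
 True |  True |  True |  True | False | False
 True |  True |  True | False |  True | False
 True |  True |  True | False | False | False
 True |  True | False |  True |  True | False
 True |  True | False |  True | False | False
 True |  True | False | False |  True | False
 True |  True | False | False | False | False
 True | False |  True |  True |  True | False
 True | False |  True |  True | False | False
 True | False |  True | False |  True | False
 True | False |  True | False | False | False
 True | False | False |  True |  True | False
 True | False | False |  True | False | False
 True | False | False | False |  True | False
 True | False | False | False | False | False
False |  True |  True |  True |  True | False
False |  True |  True |  True | False | False
False |  True |  True | False |  True | False
False |  True |  True | False | False | False
False |  True | False |  True |  True | False
False |  True | False |  True | False | False
False |  True | False | False |  True | False
False |  True | False | False | False | False
False | False |  True |  True |  True | False
False | False |  True |  True | False | False
False | False |  True | False |  True | False
False | False |  True | False | False | False
False | False | False |  True |  True | False
False | False | False |  True | False | False
False | False | False | False |  True | False
False | False | False | False | False | False
Every row is False, so the formula is a contradiction.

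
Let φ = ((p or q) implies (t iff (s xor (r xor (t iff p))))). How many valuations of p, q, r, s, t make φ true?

  p      q      r      s      t    |    φ  
 True   True   True   True   True  |   True
 True   True   True   True  False  |   True
 True   True   True  False   True  |  False
 True   True   True  False  False  |  False
 True   True  False   True   True  |  False
 True   True  False   True  False  |  False
 True   True  False  False   True  |   True
 True   True  False  False  False  |   True
 True  False   True   True   True  |   True
 True  False   True   True  False  |   True
 True  False   True  False   True  |  False
 True  False   True  False  False  |  False
 True  False  False   True   True  |  False
 True  False  False   True  False  |  False
 True  False  False  False   True  |   True
 True  False  False  False  False  |   True
False   True   True   True   True  |  False
False   True   True   True  False  |  False
False   True   True  False   True  |   True
False   True   True  False  False  |   True
False   True  False   True   True  |   True
False   True  False   True  False  |   True
False   True  False  False   True  |  False
False   True  False  False  False  |  False
False  False   True   True   True  |   True
False  False   True   True  False  |   True
False  False   True  False   True  |   True
False  False   True  False  False  |   True
False  False  False   True   True  |   True
False  False  False   True  False  |   True
False  False  False  False   True  |   True
False  False  False  False  False  |   True
The formula is true on 20 of the 32 rows.

20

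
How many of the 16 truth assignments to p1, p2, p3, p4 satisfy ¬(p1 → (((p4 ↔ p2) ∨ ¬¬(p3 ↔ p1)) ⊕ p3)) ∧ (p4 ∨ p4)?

3

  p1  |   p2  |   p3  |   p4  ||   φ  
False | False | False | False || False
False | False | False |  True || False
False | False |  True | False || False
False | False |  True |  True || False
False |  True | False | False || False
False |  True | False |  True || False
False |  True |  True | False || False
False |  True |  True |  True || False
 True | False | False | False || False
 True | False | False |  True ||  True
 True | False |  True | False || False
 True | False |  True |  True ||  True
 True |  True | False | False || False
 True |  True | False |  True || False
 True |  True |  True | False || False
 True |  True |  True |  True ||  True
The formula is true on 3 of the 16 rows.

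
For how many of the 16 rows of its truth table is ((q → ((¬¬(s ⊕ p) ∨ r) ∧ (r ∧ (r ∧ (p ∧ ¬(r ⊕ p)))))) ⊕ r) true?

p | q | r | s | φ
- | - | - | - | -
1 | 1 | 1 | 1 | 0
1 | 1 | 1 | 0 | 0
1 | 1 | 0 | 1 | 0
1 | 1 | 0 | 0 | 0
1 | 0 | 1 | 1 | 0
1 | 0 | 1 | 0 | 0
1 | 0 | 0 | 1 | 1
1 | 0 | 0 | 0 | 1
0 | 1 | 1 | 1 | 1
0 | 1 | 1 | 0 | 1
0 | 1 | 0 | 1 | 0
0 | 1 | 0 | 0 | 0
0 | 0 | 1 | 1 | 0
0 | 0 | 1 | 0 | 0
0 | 0 | 0 | 1 | 1
0 | 0 | 0 | 0 | 1
The formula is true on 6 of the 16 rows.

6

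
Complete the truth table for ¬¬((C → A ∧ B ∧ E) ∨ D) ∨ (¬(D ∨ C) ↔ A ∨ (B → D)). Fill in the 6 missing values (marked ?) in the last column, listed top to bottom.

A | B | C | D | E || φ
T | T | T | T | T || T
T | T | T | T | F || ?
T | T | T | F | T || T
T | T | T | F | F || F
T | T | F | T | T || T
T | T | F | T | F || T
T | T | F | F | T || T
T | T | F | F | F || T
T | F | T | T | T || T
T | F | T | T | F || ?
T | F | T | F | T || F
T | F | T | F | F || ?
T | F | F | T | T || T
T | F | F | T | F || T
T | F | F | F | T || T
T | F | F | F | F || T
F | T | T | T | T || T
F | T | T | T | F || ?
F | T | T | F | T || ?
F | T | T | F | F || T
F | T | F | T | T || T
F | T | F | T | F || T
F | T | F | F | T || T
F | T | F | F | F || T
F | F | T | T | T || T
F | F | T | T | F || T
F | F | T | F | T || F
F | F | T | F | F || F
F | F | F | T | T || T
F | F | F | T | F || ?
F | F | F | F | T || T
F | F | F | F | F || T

T, T, F, T, T, T

Row A=T, B=T, C=T, D=T, E=F: ¬¬((C → A ∧ B ∧ E) ∨ D) = T, (¬(D ∨ C) ↔ A ∨ (B → D)) = F, so the formula = T.
Row A=T, B=F, C=T, D=T, E=F: ¬¬((C → A ∧ B ∧ E) ∨ D) = T, (¬(D ∨ C) ↔ A ∨ (B → D)) = F, so the formula = T.
Row A=T, B=F, C=T, D=F, E=F: ¬¬((C → A ∧ B ∧ E) ∨ D) = F, (¬(D ∨ C) ↔ A ∨ (B → D)) = F, so the formula = F.
Row A=F, B=T, C=T, D=T, E=F: ¬¬((C → A ∧ B ∧ E) ∨ D) = T, (¬(D ∨ C) ↔ A ∨ (B → D)) = F, so the formula = T.
Row A=F, B=T, C=T, D=F, E=T: ¬¬((C → A ∧ B ∧ E) ∨ D) = F, (¬(D ∨ C) ↔ A ∨ (B → D)) = T, so the formula = T.
Row A=F, B=F, C=F, D=T, E=F: ¬¬((C → A ∧ B ∧ E) ∨ D) = T, (¬(D ∨ C) ↔ A ∨ (B → D)) = F, so the formula = T.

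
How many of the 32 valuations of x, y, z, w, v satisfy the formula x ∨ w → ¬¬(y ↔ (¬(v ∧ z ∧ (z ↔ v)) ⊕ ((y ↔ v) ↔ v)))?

x  y  z  w  v  |  φ
F  F  F  F  F  |  T
F  F  F  F  T  |  T
F  F  F  T  F  |  F
F  F  F  T  T  |  F
F  F  T  F  F  |  T
F  F  T  F  T  |  T
F  F  T  T  F  |  F
F  F  T  T  T  |  T
F  T  F  F  F  |  T
F  T  F  F  T  |  T
F  T  F  T  F  |  F
F  T  F  T  T  |  F
F  T  T  F  F  |  T
F  T  T  F  T  |  T
F  T  T  T  F  |  F
F  T  T  T  T  |  T
T  F  F  F  F  |  F
T  F  F  F  T  |  F
T  F  F  T  F  |  F
T  F  F  T  T  |  F
T  F  T  F  F  |  F
T  F  T  F  T  |  T
T  F  T  T  F  |  F
T  F  T  T  T  |  T
T  T  F  F  F  |  F
T  T  F  F  T  |  F
T  T  F  T  F  |  F
T  T  F  T  T  |  F
T  T  T  F  F  |  F
T  T  T  F  T  |  T
T  T  T  T  F  |  F
T  T  T  T  T  |  T
The formula is true on 14 of the 32 rows.

14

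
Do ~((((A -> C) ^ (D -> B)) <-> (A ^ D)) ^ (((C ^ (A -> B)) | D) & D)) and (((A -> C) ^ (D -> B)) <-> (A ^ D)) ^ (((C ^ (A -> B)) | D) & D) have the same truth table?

not equivalent

A | B | C | D | φ | ψ
- | - | - | - | - | -
T | T | T | T | T | F
T | T | T | F | T | F
T | T | F | T | F | T
T | T | F | F | F | T
T | F | T | T | F | T
T | F | T | F | T | F
T | F | F | T | T | F
T | F | F | F | F | T
F | T | T | T | F | T
F | T | T | F | F | T
F | T | F | T | F | T
F | T | F | F | F | T
F | F | T | T | T | F
F | F | T | F | F | T
F | F | F | T | T | F
F | F | F | F | F | T
The columns differ at A=T, B=T, C=T, D=T (φ=T, ψ=F), so they are not equivalent.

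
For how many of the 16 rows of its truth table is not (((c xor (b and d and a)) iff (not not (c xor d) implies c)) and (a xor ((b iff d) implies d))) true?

10

a | b | c | d || φ
0 | 0 | 0 | 0 || 1
0 | 0 | 0 | 1 || 0
0 | 0 | 1 | 0 || 1
0 | 0 | 1 | 1 || 0
0 | 1 | 0 | 0 || 1
0 | 1 | 0 | 1 || 0
0 | 1 | 1 | 0 || 0
0 | 1 | 1 | 1 || 0
1 | 0 | 0 | 0 || 1
1 | 0 | 0 | 1 || 1
1 | 0 | 1 | 0 || 0
1 | 0 | 1 | 1 || 1
1 | 1 | 0 | 0 || 1
1 | 1 | 0 | 1 || 1
1 | 1 | 1 | 0 || 1
1 | 1 | 1 | 1 || 1
The formula is true on 10 of the 16 rows.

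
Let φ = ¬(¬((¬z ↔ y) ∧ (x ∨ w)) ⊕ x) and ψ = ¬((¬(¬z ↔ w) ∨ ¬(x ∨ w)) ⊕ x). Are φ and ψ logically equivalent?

not equivalent

x | y | z | w | φ | ψ
- | - | - | - | - | -
T | T | T | T | T | T
T | T | T | F | T | F
T | T | F | T | F | F
T | T | F | F | F | T
T | F | T | T | F | T
T | F | T | F | F | F
T | F | F | T | T | F
T | F | F | F | T | T
F | T | T | T | F | F
F | T | T | F | F | F
F | T | F | T | T | T
F | T | F | F | F | F
F | F | T | T | T | F
F | F | T | F | F | F
F | F | F | T | F | T
F | F | F | F | F | F
The columns differ at x=T, y=T, z=T, w=F (φ=T, ψ=F), so they are not equivalent.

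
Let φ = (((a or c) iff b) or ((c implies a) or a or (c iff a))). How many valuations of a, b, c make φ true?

  a   |   b   |   c   |   φ  
----- | ----- | ----- | -----
 True |  True |  True |  True
 True |  True | False |  True
 True | False |  True |  True
 True | False | False |  True
False |  True |  True |  True
False |  True | False |  True
False | False |  True | False
False | False | False |  True
The formula is true on 7 of the 8 rows.

7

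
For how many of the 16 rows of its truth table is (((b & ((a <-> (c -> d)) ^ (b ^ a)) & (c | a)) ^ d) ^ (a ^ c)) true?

8

a  b  c  d  |  φ
0  0  0  0  |  0
0  0  0  1  |  1
0  0  1  0  |  1
0  0  1  1  |  0
0  1  0  0  |  0
0  1  0  1  |  1
0  1  1  0  |  1
0  1  1  1  |  1
1  0  0  0  |  1
1  0  0  1  |  0
1  0  1  0  |  0
1  0  1  1  |  1
1  1  0  0  |  0
1  1  0  1  |  1
1  1  1  0  |  0
1  1  1  1  |  0
The formula is true on 8 of the 16 rows.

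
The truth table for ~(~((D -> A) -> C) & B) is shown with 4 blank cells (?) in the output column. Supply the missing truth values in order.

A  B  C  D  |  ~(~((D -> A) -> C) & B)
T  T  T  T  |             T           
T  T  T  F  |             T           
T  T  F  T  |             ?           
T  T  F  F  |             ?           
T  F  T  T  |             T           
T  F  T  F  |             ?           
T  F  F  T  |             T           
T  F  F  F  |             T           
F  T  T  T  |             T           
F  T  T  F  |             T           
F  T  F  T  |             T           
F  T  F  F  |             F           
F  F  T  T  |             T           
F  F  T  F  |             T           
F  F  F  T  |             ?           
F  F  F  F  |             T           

F, F, T, T

Row A=T, B=T, C=F, D=T: ~((D -> A) -> C) = T, (~((D -> A) -> C) & B) = T, so ~(~((D -> A) -> C) & B) = F.
Row A=T, B=T, C=F, D=F: ~((D -> A) -> C) = T, (~((D -> A) -> C) & B) = T, so ~(~((D -> A) -> C) & B) = F.
Row A=T, B=F, C=T, D=F: ~((D -> A) -> C) = F, (~((D -> A) -> C) & B) = F, so ~(~((D -> A) -> C) & B) = T.
Row A=F, B=F, C=F, D=T: ~((D -> A) -> C) = F, (~((D -> A) -> C) & B) = F, so ~(~((D -> A) -> C) & B) = T.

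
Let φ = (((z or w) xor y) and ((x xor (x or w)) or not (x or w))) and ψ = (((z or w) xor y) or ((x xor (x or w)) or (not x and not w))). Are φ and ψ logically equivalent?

not equivalent

x | y | z | w || φ | ψ
T | T | T | T || F | F
T | T | T | F || F | F
T | T | F | T || F | F
T | T | F | F || F | T
T | F | T | T || F | T
T | F | T | F || F | T
T | F | F | T || F | T
T | F | F | F || F | F
F | T | T | T || F | T
F | T | T | F || F | T
F | T | F | T || F | T
F | T | F | F || T | T
F | F | T | T || T | T
F | F | T | F || T | T
F | F | F | T || T | T
F | F | F | F || F | T
The columns differ at x=T, y=T, z=F, w=F (φ=F, ψ=T), so they are not equivalent.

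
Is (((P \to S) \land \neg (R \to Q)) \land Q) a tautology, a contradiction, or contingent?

P  Q  R  S  |  φ
F  F  F  F  |  F
F  F  F  T  |  F
F  F  T  F  |  F
F  F  T  T  |  F
F  T  F  F  |  F
F  T  F  T  |  F
F  T  T  F  |  F
F  T  T  T  |  F
T  F  F  F  |  F
T  F  F  T  |  F
T  F  T  F  |  F
T  F  T  T  |  F
T  T  F  F  |  F
T  T  F  T  |  F
T  T  T  F  |  F
T  T  T  T  |  F
Every row is F, so the formula is a contradiction.

contradiction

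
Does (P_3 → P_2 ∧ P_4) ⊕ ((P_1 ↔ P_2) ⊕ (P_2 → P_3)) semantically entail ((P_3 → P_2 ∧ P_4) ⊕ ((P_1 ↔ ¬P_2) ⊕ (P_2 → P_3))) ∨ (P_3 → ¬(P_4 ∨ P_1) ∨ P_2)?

no

P_1 | P_2 | P_3 | P_4 || φ | ψ
 T  |  T  |  T  |  T  || T | T
 T  |  T  |  T  |  F  || F | T
 T  |  T  |  F  |  T  || F | T
 T  |  T  |  F  |  F  || F | T
 T  |  F  |  T  |  T  || T | F
 T  |  F  |  T  |  F  || T | F
 T  |  F  |  F  |  T  || F | T
 T  |  F  |  F  |  F  || F | T
 F  |  T  |  T  |  T  || F | T
 F  |  T  |  T  |  F  || T | T
 F  |  T  |  F  |  T  || T | T
 F  |  T  |  F  |  F  || T | T
 F  |  F  |  T  |  T  || F | T
 F  |  F  |  T  |  F  || F | T
 F  |  F  |  F  |  T  || T | T
 F  |  F  |  F  |  F  || T | T
At P_1=T, P_2=F, P_3=T, P_4=T we have φ true but ψ false, so φ does not entail ψ.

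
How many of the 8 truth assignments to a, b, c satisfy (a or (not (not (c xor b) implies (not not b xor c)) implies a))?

6

a | b | c | (c xor b) | not (c xor b) | not b | not not b | (not not b xor c) | φ
- | - | - | --------- | ------------- | ----- | --------- | ----------------- | -
T | T | T |     F     |       T       |   F   |     T     |         F         | T
T | T | F |     T     |       F       |   F   |     T     |         T         | T
T | F | T |     T     |       F       |   T   |     F     |         T         | T
T | F | F |     F     |       T       |   T   |     F     |         F         | T
F | T | T |     F     |       T       |   F   |     T     |         F         | F
F | T | F |     T     |       F       |   F   |     T     |         T         | T
F | F | T |     T     |       F       |   T   |     F     |         T         | T
F | F | F |     F     |       T       |   T   |     F     |         F         | F
The formula is true on 6 of the 8 rows.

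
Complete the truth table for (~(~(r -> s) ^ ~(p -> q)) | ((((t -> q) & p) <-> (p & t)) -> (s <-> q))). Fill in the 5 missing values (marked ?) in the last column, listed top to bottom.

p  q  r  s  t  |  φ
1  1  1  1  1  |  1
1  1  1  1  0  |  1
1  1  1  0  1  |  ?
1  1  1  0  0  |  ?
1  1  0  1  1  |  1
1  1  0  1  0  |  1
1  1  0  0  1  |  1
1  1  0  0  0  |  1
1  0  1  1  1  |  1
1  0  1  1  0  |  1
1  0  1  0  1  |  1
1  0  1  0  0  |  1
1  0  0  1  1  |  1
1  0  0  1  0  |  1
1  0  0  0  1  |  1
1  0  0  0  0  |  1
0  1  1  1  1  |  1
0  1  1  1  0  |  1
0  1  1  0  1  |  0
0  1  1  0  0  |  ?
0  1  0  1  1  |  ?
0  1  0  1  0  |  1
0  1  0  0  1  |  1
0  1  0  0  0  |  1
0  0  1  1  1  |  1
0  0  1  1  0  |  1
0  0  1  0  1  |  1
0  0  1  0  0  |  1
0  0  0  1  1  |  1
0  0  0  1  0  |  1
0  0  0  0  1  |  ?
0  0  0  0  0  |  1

Row p=1, q=1, r=1, s=0, t=1: ~(~(r -> s) ^ ~(p -> q)) = 0, ((((t -> q) & p) <-> (p & t)) -> (s <-> q)) = 0, so the formula = 0.
Row p=1, q=1, r=1, s=0, t=0: ~(~(r -> s) ^ ~(p -> q)) = 0, ((((t -> q) & p) <-> (p & t)) -> (s <-> q)) = 1, so the formula = 1.
Row p=0, q=1, r=1, s=0, t=0: ~(~(r -> s) ^ ~(p -> q)) = 0, ((((t -> q) & p) <-> (p & t)) -> (s <-> q)) = 0, so the formula = 0.
Row p=0, q=1, r=0, s=1, t=1: ~(~(r -> s) ^ ~(p -> q)) = 1, ((((t -> q) & p) <-> (p & t)) -> (s <-> q)) = 1, so the formula = 1.
Row p=0, q=0, r=0, s=0, t=1: ~(~(r -> s) ^ ~(p -> q)) = 1, ((((t -> q) & p) <-> (p & t)) -> (s <-> q)) = 1, so the formula = 1.

0, 1, 0, 1, 1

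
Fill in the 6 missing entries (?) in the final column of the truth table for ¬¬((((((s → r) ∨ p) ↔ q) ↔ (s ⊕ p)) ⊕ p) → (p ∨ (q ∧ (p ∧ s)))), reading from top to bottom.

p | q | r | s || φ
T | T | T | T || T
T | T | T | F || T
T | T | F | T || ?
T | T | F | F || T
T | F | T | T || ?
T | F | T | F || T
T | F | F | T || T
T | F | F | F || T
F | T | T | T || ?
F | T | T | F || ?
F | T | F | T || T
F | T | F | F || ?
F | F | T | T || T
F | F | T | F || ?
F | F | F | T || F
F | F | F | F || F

T, T, F, T, T, F

Row p=T, q=T, r=F, s=T: ((((((s → r) ∨ p) ↔ q) ↔ (s ⊕ p)) ⊕ p) → (p ∨ (q ∧ (p ∧ s)))) = T, ¬((((((s → r) ∨ p) ↔ q) ↔ (s ⊕ p)) ⊕ p) → (p ∨ (q ∧ (p ∧ s)))) = F, so the formula = T.
Row p=T, q=F, r=T, s=T: ((((((s → r) ∨ p) ↔ q) ↔ (s ⊕ p)) ⊕ p) → (p ∨ (q ∧ (p ∧ s)))) = T, ¬((((((s → r) ∨ p) ↔ q) ↔ (s ⊕ p)) ⊕ p) → (p ∨ (q ∧ (p ∧ s)))) = F, so the formula = T.
Row p=F, q=T, r=T, s=T: ((((((s → r) ∨ p) ↔ q) ↔ (s ⊕ p)) ⊕ p) → (p ∨ (q ∧ (p ∧ s)))) = F, ¬((((((s → r) ∨ p) ↔ q) ↔ (s ⊕ p)) ⊕ p) → (p ∨ (q ∧ (p ∧ s)))) = T, so the formula = F.
Row p=F, q=T, r=T, s=F: ((((((s → r) ∨ p) ↔ q) ↔ (s ⊕ p)) ⊕ p) → (p ∨ (q ∧ (p ∧ s)))) = T, ¬((((((s → r) ∨ p) ↔ q) ↔ (s ⊕ p)) ⊕ p) → (p ∨ (q ∧ (p ∧ s)))) = F, so the formula = T.
Row p=F, q=T, r=F, s=F: ((((((s → r) ∨ p) ↔ q) ↔ (s ⊕ p)) ⊕ p) → (p ∨ (q ∧ (p ∧ s)))) = T, ¬((((((s → r) ∨ p) ↔ q) ↔ (s ⊕ p)) ⊕ p) → (p ∨ (q ∧ (p ∧ s)))) = F, so the formula = T.
Row p=F, q=F, r=T, s=F: ((((((s → r) ∨ p) ↔ q) ↔ (s ⊕ p)) ⊕ p) → (p ∨ (q ∧ (p ∧ s)))) = F, ¬((((((s → r) ∨ p) ↔ q) ↔ (s ⊕ p)) ⊕ p) → (p ∨ (q ∧ (p ∧ s)))) = T, so the formula = F.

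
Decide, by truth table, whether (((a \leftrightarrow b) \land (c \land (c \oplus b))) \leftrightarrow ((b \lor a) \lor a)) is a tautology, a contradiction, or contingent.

contingent

  a   |   b   |   c   ||   φ  
 True |  True |  True || False
 True |  True | False || False
 True | False |  True || False
 True | False | False || False
False |  True |  True || False
False |  True | False || False
False | False |  True || False
False | False | False ||  True
1 of 8 rows are True, so the formula is contingent.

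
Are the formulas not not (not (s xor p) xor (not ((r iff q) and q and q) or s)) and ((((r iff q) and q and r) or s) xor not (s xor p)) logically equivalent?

p | q | r | s | φ | ψ
- | - | - | - | - | -
T | T | T | T | F | F
T | T | T | F | F | T
T | T | F | T | F | F
T | T | F | F | T | F
T | F | T | T | F | F
T | F | T | F | T | F
T | F | F | T | F | F
T | F | F | F | T | F
F | T | T | T | T | T
F | T | T | F | T | F
F | T | F | T | T | T
F | T | F | F | F | T
F | F | T | T | T | T
F | F | T | F | F | T
F | F | F | T | T | T
F | F | F | F | F | T
The columns differ at p=T, q=T, r=T, s=F (φ=F, ψ=T), so they are not equivalent.

not equivalent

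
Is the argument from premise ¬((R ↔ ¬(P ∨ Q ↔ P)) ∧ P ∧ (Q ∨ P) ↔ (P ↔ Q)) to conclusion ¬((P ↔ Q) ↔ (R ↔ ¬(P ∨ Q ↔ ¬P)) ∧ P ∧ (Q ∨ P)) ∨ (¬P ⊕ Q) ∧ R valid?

no

P  Q  R  |  φ  ψ
T  T  T  |  T  T
T  T  F  |  F  T
T  F  T  |  F  T
T  F  F  |  T  F
F  T  T  |  F  F
F  T  F  |  F  F
F  F  T  |  T  T
F  F  F  |  T  T
At P=T, Q=F, R=F we have φ true but ψ false, so φ does not entail ψ.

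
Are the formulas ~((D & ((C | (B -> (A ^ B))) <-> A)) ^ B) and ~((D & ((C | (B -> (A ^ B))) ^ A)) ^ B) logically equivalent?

A  B  C  D  |  φ  ψ
T  T  T  T  |  T  F
T  T  T  F  |  F  F
T  T  F  T  |  F  T
T  T  F  F  |  F  F
T  F  T  T  |  F  T
T  F  T  F  |  T  T
T  F  F  T  |  F  T
T  F  F  F  |  T  T
F  T  T  T  |  F  T
F  T  T  F  |  F  F
F  T  F  T  |  F  T
F  T  F  F  |  F  F
F  F  T  T  |  T  F
F  F  T  F  |  T  T
F  F  F  T  |  T  F
F  F  F  F  |  T  T
The columns differ at A=T, B=T, C=T, D=T (φ=T, ψ=F), so they are not equivalent.

not equivalent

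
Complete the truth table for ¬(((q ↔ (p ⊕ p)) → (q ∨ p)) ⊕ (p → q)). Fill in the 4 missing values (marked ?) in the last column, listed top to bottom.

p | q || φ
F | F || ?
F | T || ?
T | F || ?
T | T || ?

F, T, F, T

Row p=F, q=F: ((q ↔ (p ⊕ p)) → (q ∨ p)) = F, (p → q) = T, (((q ↔ (p ⊕ p)) → (q ∨ p)) ⊕ (p → q)) = T, so the formula = F.
Row p=F, q=T: ((q ↔ (p ⊕ p)) → (q ∨ p)) = T, (p → q) = T, (((q ↔ (p ⊕ p)) → (q ∨ p)) ⊕ (p → q)) = F, so the formula = T.
Row p=T, q=F: ((q ↔ (p ⊕ p)) → (q ∨ p)) = T, (p → q) = F, (((q ↔ (p ⊕ p)) → (q ∨ p)) ⊕ (p → q)) = T, so the formula = F.
Row p=T, q=T: ((q ↔ (p ⊕ p)) → (q ∨ p)) = T, (p → q) = T, (((q ↔ (p ⊕ p)) → (q ∨ p)) ⊕ (p → q)) = F, so the formula = T.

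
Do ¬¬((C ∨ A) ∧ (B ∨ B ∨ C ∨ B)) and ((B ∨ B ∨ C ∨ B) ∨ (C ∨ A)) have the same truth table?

A | B | C | φ | ψ
- | - | - | - | -
F | F | F | F | F
F | F | T | T | T
F | T | F | F | T
F | T | T | T | T
T | F | F | F | T
T | F | T | T | T
T | T | F | T | T
T | T | T | T | T
The columns differ at A=F, B=T, C=F (φ=F, ψ=T), so they are not equivalent.

not equivalent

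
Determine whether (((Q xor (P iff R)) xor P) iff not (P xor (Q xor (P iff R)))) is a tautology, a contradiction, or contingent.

contradiction

P | Q | R || (P iff R) | (Q xor (P iff R)) | ((Q xor (P iff R)) xor P) | (P xor (Q xor (P iff R))) | φ
F | F | F ||     T     |         T         |             T             |             T             | F
F | F | T ||     F     |         F         |             F             |             F             | F
F | T | F ||     T     |         F         |             F             |             F             | F
F | T | T ||     F     |         T         |             T             |             T             | F
T | F | F ||     F     |         F         |             T             |             T             | F
T | F | T ||     T     |         T         |             F             |             F             | F
T | T | F ||     F     |         T         |             F             |             F             | F
T | T | T ||     T     |         F         |             T             |             T             | F
Every row is F, so the formula is a contradiction.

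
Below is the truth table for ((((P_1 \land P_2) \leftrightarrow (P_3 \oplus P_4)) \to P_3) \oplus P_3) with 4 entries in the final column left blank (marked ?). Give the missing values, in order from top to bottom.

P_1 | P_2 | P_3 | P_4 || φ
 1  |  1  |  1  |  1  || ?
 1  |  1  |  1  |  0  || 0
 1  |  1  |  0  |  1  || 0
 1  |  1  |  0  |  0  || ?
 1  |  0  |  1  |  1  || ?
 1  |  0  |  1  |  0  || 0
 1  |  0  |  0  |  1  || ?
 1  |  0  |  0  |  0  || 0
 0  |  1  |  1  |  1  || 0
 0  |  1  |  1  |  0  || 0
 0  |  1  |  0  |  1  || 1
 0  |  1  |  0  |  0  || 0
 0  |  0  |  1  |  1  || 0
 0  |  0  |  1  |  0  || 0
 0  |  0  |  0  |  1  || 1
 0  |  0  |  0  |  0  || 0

0, 1, 0, 1

Row P_1=1, P_2=1, P_3=1, P_4=1: (((P_1 \land P_2) \leftrightarrow (P_3 \oplus P_4)) \to P_3) = 1, so the formula = 0.
Row P_1=1, P_2=1, P_3=0, P_4=0: (((P_1 \land P_2) \leftrightarrow (P_3 \oplus P_4)) \to P_3) = 1, so the formula = 1.
Row P_1=1, P_2=0, P_3=1, P_4=1: (((P_1 \land P_2) \leftrightarrow (P_3 \oplus P_4)) \to P_3) = 1, so the formula = 0.
Row P_1=1, P_2=0, P_3=0, P_4=1: (((P_1 \land P_2) \leftrightarrow (P_3 \oplus P_4)) \to P_3) = 1, so the formula = 1.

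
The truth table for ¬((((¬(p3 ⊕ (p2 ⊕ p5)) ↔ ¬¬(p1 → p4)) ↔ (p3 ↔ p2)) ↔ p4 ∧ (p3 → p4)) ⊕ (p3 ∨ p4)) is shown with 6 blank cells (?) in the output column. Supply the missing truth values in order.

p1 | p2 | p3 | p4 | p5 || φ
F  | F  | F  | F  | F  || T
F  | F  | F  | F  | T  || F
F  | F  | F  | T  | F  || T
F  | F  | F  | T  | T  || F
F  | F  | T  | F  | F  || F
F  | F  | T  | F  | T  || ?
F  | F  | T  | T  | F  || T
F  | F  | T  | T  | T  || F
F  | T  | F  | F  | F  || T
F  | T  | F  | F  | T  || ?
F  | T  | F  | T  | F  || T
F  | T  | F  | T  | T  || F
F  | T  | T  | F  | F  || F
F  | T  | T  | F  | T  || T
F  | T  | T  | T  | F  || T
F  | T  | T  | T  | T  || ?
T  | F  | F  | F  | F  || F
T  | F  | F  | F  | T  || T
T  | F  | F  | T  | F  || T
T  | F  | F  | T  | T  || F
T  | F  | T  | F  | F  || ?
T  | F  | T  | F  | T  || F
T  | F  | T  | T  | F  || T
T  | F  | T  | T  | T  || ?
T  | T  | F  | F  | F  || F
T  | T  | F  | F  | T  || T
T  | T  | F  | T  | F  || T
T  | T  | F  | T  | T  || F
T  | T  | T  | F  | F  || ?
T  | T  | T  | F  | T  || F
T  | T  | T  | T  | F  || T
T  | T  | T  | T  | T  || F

T, F, F, T, F, T

Row p1=F, p2=F, p3=T, p4=F, p5=T: (((¬(p3 ⊕ (p2 ⊕ p5)) ↔ ¬¬(p1 → p4)) ↔ (p3 ↔ p2)) ↔ p4 ∧ (p3 → p4)) = T, (p3 ∨ p4) = T, ((((¬(p3 ⊕ (p2 ⊕ p5)) ↔ ¬¬(p1 → p4)) ↔ (p3 ↔ p2)) ↔ p4 ∧ (p3 → p4)) ⊕ (p3 ∨ p4)) = F, so the formula = T.
Row p1=F, p2=T, p3=F, p4=F, p5=T: (((¬(p3 ⊕ (p2 ⊕ p5)) ↔ ¬¬(p1 → p4)) ↔ (p3 ↔ p2)) ↔ p4 ∧ (p3 → p4)) = T, (p3 ∨ p4) = F, ((((¬(p3 ⊕ (p2 ⊕ p5)) ↔ ¬¬(p1 → p4)) ↔ (p3 ↔ p2)) ↔ p4 ∧ (p3 → p4)) ⊕ (p3 ∨ p4)) = T, so the formula = F.
Row p1=F, p2=T, p3=T, p4=T, p5=T: (((¬(p3 ⊕ (p2 ⊕ p5)) ↔ ¬¬(p1 → p4)) ↔ (p3 ↔ p2)) ↔ p4 ∧ (p3 → p4)) = F, (p3 ∨ p4) = T, ((((¬(p3 ⊕ (p2 ⊕ p5)) ↔ ¬¬(p1 → p4)) ↔ (p3 ↔ p2)) ↔ p4 ∧ (p3 → p4)) ⊕ (p3 ∨ p4)) = T, so the formula = F.
Row p1=T, p2=F, p3=T, p4=F, p5=F: (((¬(p3 ⊕ (p2 ⊕ p5)) ↔ ¬¬(p1 → p4)) ↔ (p3 ↔ p2)) ↔ p4 ∧ (p3 → p4)) = T, (p3 ∨ p4) = T, ((((¬(p3 ⊕ (p2 ⊕ p5)) ↔ ¬¬(p1 → p4)) ↔ (p3 ↔ p2)) ↔ p4 ∧ (p3 → p4)) ⊕ (p3 ∨ p4)) = F, so the formula = T.
Row p1=T, p2=F, p3=T, p4=T, p5=T: (((¬(p3 ⊕ (p2 ⊕ p5)) ↔ ¬¬(p1 → p4)) ↔ (p3 ↔ p2)) ↔ p4 ∧ (p3 → p4)) = F, (p3 ∨ p4) = T, ((((¬(p3 ⊕ (p2 ⊕ p5)) ↔ ¬¬(p1 → p4)) ↔ (p3 ↔ p2)) ↔ p4 ∧ (p3 → p4)) ⊕ (p3 ∨ p4)) = T, so the formula = F.
Row p1=T, p2=T, p3=T, p4=F, p5=F: (((¬(p3 ⊕ (p2 ⊕ p5)) ↔ ¬¬(p1 → p4)) ↔ (p3 ↔ p2)) ↔ p4 ∧ (p3 → p4)) = T, (p3 ∨ p4) = T, ((((¬(p3 ⊕ (p2 ⊕ p5)) ↔ ¬¬(p1 → p4)) ↔ (p3 ↔ p2)) ↔ p4 ∧ (p3 → p4)) ⊕ (p3 ∨ p4)) = F, so the formula = T.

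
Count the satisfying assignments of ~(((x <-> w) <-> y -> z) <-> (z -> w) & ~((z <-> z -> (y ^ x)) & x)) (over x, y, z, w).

9

  x   |   y   |   z   |   w   |   φ  
----- | ----- | ----- | ----- | -----
False | False | False | False | False
False | False | False |  True |  True
False | False |  True | False |  True
False | False |  True |  True |  True
False |  True | False | False |  True
False |  True | False |  True | False
False |  True |  True | False |  True
False |  True |  True |  True |  True
 True | False | False | False |  True
 True | False | False |  True | False
 True | False |  True | False | False
 True | False |  True |  True |  True
 True |  True | False | False | False
 True |  True | False |  True |  True
 True |  True |  True | False | False
 True |  True |  True |  True | False
The formula is true on 9 of the 16 rows.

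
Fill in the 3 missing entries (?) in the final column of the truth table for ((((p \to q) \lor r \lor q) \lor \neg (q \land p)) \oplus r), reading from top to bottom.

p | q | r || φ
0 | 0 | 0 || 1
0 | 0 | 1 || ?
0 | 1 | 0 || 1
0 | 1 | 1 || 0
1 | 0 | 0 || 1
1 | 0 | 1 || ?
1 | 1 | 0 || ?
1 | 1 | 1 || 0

Row p=0, q=0, r=1: (((p \to q) \lor r \lor q) \lor \neg (q \land p)) = 1, so the formula = 0.
Row p=1, q=0, r=1: (((p \to q) \lor r \lor q) \lor \neg (q \land p)) = 1, so the formula = 0.
Row p=1, q=1, r=0: (((p \to q) \lor r \lor q) \lor \neg (q \land p)) = 1, so the formula = 1.

0, 0, 1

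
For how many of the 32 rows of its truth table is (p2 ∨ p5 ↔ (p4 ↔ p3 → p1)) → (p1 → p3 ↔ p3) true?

28

p1 | p2 | p3 | p4 | p5 || φ
0  | 0  | 0  | 0  | 0  || 0
0  | 0  | 0  | 0  | 1  || 1
0  | 0  | 0  | 1  | 0  || 1
0  | 0  | 0  | 1  | 1  || 0
0  | 0  | 1  | 0  | 0  || 1
0  | 0  | 1  | 0  | 1  || 1
0  | 0  | 1  | 1  | 0  || 1
0  | 0  | 1  | 1  | 1  || 1
0  | 1  | 0  | 0  | 0  || 1
0  | 1  | 0  | 0  | 1  || 1
0  | 1  | 0  | 1  | 0  || 0
0  | 1  | 0  | 1  | 1  || 0
0  | 1  | 1  | 0  | 0  || 1
0  | 1  | 1  | 0  | 1  || 1
0  | 1  | 1  | 1  | 0  || 1
0  | 1  | 1  | 1  | 1  || 1
1  | 0  | 0  | 0  | 0  || 1
1  | 0  | 0  | 0  | 1  || 1
1  | 0  | 0  | 1  | 0  || 1
1  | 0  | 0  | 1  | 1  || 1
1  | 0  | 1  | 0  | 0  || 1
1  | 0  | 1  | 0  | 1  || 1
1  | 0  | 1  | 1  | 0  || 1
1  | 0  | 1  | 1  | 1  || 1
1  | 1  | 0  | 0  | 0  || 1
1  | 1  | 0  | 0  | 1  || 1
1  | 1  | 0  | 1  | 0  || 1
1  | 1  | 0  | 1  | 1  || 1
1  | 1  | 1  | 0  | 0  || 1
1  | 1  | 1  | 0  | 1  || 1
1  | 1  | 1  | 1  | 0  || 1
1  | 1  | 1  | 1  | 1  || 1
The formula is true on 28 of the 32 rows.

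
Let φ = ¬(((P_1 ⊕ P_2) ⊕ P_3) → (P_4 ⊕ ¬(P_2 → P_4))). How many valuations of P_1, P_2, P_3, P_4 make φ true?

P_1 | P_2 | P_3 | P_4 | φ
--- | --- | --- | --- | -
 1  |  1  |  1  |  1  | 0
 1  |  1  |  1  |  0  | 0
 1  |  1  |  0  |  1  | 0
 1  |  1  |  0  |  0  | 0
 1  |  0  |  1  |  1  | 0
 1  |  0  |  1  |  0  | 0
 1  |  0  |  0  |  1  | 0
 1  |  0  |  0  |  0  | 1
 0  |  1  |  1  |  1  | 0
 0  |  1  |  1  |  0  | 0
 0  |  1  |  0  |  1  | 0
 0  |  1  |  0  |  0  | 0
 0  |  0  |  1  |  1  | 0
 0  |  0  |  1  |  0  | 1
 0  |  0  |  0  |  1  | 0
 0  |  0  |  0  |  0  | 0
The formula is true on 2 of the 16 rows.

2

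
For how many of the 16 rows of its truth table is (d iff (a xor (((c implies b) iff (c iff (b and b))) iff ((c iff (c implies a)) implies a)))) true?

8

a  b  c  d  |  φ
T  T  T  T  |  F
T  T  T  F  |  T
T  T  F  T  |  T
T  T  F  F  |  F
T  F  T  T  |  F
T  F  T  F  |  T
T  F  F  T  |  F
T  F  F  F  |  T
F  T  T  T  |  T
F  T  T  F  |  F
F  T  F  T  |  F
F  T  F  F  |  T
F  F  T  T  |  T
F  F  T  F  |  F
F  F  F  T  |  T
F  F  F  F  |  F
The formula is true on 8 of the 16 rows.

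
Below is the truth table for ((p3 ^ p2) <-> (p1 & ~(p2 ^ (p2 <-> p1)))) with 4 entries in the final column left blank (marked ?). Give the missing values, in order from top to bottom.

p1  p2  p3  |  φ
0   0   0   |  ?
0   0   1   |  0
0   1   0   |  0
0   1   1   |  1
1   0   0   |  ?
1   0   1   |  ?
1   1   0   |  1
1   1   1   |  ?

1, 0, 1, 0

Row p1=0, p2=0, p3=0: (p3 ^ p2) = 0, (p1 & ~(p2 ^ (p2 <-> p1))) = 0, so the formula = 1.
Row p1=1, p2=0, p3=0: (p3 ^ p2) = 0, (p1 & ~(p2 ^ (p2 <-> p1))) = 1, so the formula = 0.
Row p1=1, p2=0, p3=1: (p3 ^ p2) = 1, (p1 & ~(p2 ^ (p2 <-> p1))) = 1, so the formula = 1.
Row p1=1, p2=1, p3=1: (p3 ^ p2) = 0, (p1 & ~(p2 ^ (p2 <-> p1))) = 1, so the formula = 0.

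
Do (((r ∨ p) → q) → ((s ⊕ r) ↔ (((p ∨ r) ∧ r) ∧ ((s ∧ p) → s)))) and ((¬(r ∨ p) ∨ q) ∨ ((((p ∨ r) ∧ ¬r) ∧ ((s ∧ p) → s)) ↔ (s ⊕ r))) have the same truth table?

not equivalent

p | q | r | s || φ | ψ
1 | 1 | 1 | 1 || 0 | 1
1 | 1 | 1 | 0 || 1 | 1
1 | 1 | 0 | 1 || 0 | 1
1 | 1 | 0 | 0 || 1 | 1
1 | 0 | 1 | 1 || 1 | 1
1 | 0 | 1 | 0 || 1 | 0
1 | 0 | 0 | 1 || 1 | 1
1 | 0 | 0 | 0 || 1 | 0
0 | 1 | 1 | 1 || 0 | 1
0 | 1 | 1 | 0 || 1 | 1
0 | 1 | 0 | 1 || 0 | 1
0 | 1 | 0 | 0 || 1 | 1
0 | 0 | 1 | 1 || 1 | 1
0 | 0 | 1 | 0 || 1 | 0
0 | 0 | 0 | 1 || 0 | 1
0 | 0 | 0 | 0 || 1 | 1
The columns differ at p=1, q=1, r=1, s=1 (φ=0, ψ=1), so they are not equivalent.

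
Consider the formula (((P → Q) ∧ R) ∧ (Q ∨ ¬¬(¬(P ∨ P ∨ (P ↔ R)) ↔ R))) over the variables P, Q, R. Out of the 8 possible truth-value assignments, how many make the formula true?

3

P | Q | R || (P → Q) | ((P → Q) ∧ R) | (P ↔ R) | (P ∨ P ∨ (P ↔ R)) | ¬(P ∨ P ∨ (P ↔ R)) | (¬(P ∨ P ∨ (P ↔ R)) ↔ R) | ¬(¬(P ∨ P ∨ (P ↔ R)) ↔ R) | ¬¬(¬(P ∨ P ∨ (P ↔ R)) ↔ R) | φ
T | T | T ||    T    |       T       |    T    |         T         |         F          |            F             |             T             |             F              | T
T | T | F ||    T    |       F       |    F    |         T         |         F          |            T             |             F             |             T              | F
T | F | T ||    F    |       F       |    T    |         T         |         F          |            F             |             T             |             F              | F
T | F | F ||    F    |       F       |    F    |         T         |         F          |            T             |             F             |             T              | F
F | T | T ||    T    |       T       |    F    |         F         |         T          |            T             |             F             |             T              | T
F | T | F ||    T    |       F       |    T    |         T         |         F          |            T             |             F             |             T              | F
F | F | T ||    T    |       T       |    F    |         F         |         T          |            T             |             F             |             T              | T
F | F | F ||    T    |       F       |    T    |         T         |         F          |            T             |             F             |             T              | F
The formula is true on 3 of the 8 rows.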